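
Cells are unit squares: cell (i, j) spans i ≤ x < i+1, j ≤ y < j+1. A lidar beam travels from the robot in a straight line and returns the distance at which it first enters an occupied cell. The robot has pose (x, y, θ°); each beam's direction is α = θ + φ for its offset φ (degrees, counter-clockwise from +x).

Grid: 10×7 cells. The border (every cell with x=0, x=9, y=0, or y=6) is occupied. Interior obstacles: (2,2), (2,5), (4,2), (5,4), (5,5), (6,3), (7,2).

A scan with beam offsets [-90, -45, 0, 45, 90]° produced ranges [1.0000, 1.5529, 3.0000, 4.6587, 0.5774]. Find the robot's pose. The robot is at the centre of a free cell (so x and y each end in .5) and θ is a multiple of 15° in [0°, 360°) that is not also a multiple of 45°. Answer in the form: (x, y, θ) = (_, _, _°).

(x, y, θ) = (4.5, 5.5, 240°)

Candidates: 33 free-cell centres × 16 headings = 528 poses. Raycast each; keep the one whose scan matches to 4 dp.
  (8.5, 4.5, 300°): beam 1 = 1.7321 ≠ 1.0000 ✗
  (5.5, 1.5, 105°): beam 1 = 1.9319 ≠ 1.0000 ✗
  (3.5, 4.5, 75°): beam 1 = 1.5529 ≠ 1.0000 ✗
  …
  (4.5, 5.5, 240°): r_1=1.0000, r_2=1.5529, r_3=3.0000, r_4=4.6587, r_5=0.5774 — all match ✓
Unique over the lattice → pose = (4.5, 5.5, 240°).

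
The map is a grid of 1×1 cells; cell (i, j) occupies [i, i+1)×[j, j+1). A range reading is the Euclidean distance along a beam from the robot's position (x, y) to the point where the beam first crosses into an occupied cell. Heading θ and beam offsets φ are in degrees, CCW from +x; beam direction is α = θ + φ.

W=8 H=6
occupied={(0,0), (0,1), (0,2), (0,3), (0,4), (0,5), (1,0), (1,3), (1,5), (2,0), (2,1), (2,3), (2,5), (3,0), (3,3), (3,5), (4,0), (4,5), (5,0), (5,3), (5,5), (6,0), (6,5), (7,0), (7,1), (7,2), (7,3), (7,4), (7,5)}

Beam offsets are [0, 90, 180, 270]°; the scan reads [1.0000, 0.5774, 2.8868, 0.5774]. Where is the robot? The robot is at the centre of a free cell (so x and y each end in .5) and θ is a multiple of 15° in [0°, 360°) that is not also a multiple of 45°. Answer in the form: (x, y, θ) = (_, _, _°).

(x, y, θ) = (6.5, 3.5, 60°)

The pose lattice has 19·16 = 304 candidates. Test each by forward raycasting.
  (6.5, 1.5, 300°): beam 1 = 0.5774 ≠ 1.0000 ✗
  (1.5, 4.5, 30°): beam 3 = 0.5774 ≠ 2.8868 ✗
  (1.5, 2.5, 210°): beam 1 = 0.5774 ≠ 1.0000 ✗
  (5.5, 4.5, 105°): beam 1 = 0.5176 ≠ 1.0000 ✗
  (5.5, 4.5, 165°): beam 1 = 1.9319 ≠ 1.0000 ✗
  …
  (6.5, 3.5, 60°): r_1=1.0000, r_2=0.5774, r_3=2.8868, r_4=0.5774 — all match ✓
No second candidate reproduces the full scan.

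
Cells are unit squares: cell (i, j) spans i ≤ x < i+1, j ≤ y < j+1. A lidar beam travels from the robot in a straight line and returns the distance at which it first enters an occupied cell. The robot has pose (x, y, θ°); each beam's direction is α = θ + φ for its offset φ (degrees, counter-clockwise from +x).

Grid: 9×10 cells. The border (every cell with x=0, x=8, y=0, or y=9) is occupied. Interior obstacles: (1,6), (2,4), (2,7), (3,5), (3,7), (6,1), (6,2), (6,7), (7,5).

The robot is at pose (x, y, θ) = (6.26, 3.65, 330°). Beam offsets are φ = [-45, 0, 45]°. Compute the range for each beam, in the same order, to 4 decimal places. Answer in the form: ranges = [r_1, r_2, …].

ranges = [0.6729, 2.0092, 1.8014]

beam 1: φ=-45°, α=285°
  d=(0.2588,-0.9659)  start (6,3)  tX=2.8591 tY=0.6729  stride 1/|dx|=3.8637 1/|dy|=1.0353
    cross y-line → (6,2), t=0.6729 (wall)
  → r_1 = 0.6729
beam 2: φ=0°, α=330°
  d=(0.8660,-0.5000)  start (6,3)  tX=0.8545 tY=1.3000  stride 1/|dx|=1.1547 1/|dy|=2.0000
    cross x-line → (7,3), t=0.8545
    cross y-line → (7,2), t=1.3000
    cross x-line → (8,2), t=2.0092 (wall)
  → r_2 = 2.0092
beam 3: φ=45°, α=15°
  d=(0.9659,0.2588)  start (6,3)  tX=0.7661 tY=1.3523  stride 1/|dx|=1.0353 1/|dy|=3.8637
    cross x-line → (7,3), t=0.7661
    cross y-line → (7,4), t=1.3523
    cross x-line → (8,4), t=1.8014 (wall)
  → r_3 = 1.8014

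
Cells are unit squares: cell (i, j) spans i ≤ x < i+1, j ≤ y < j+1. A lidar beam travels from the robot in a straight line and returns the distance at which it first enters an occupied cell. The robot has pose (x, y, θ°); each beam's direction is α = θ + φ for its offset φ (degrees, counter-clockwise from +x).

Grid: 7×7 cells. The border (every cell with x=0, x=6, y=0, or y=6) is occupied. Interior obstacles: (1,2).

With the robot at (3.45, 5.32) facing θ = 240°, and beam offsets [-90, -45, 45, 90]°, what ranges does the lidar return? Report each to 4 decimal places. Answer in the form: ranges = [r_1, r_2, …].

ranges = [1.3600, 2.5364, 4.4724, 2.9445]

beam 1: φ=-90°, α=150°
  dir = (cos 150°, sin 150°) = (-0.8660, 0.5000); from cell (3,5)
  next x-line at t=0.5196, next y-line at t=1.3600; Δt_x=1.1547, Δt_y=2.0000
    x: enter (2,5) at t=0.5196
    y: enter (2,6) at t=1.3600 ← occupied
  → r_1 = 1.3600
beam 2: φ=-45°, α=195°
  dir = (cos 195°, sin 195°) = (-0.9659, -0.2588); from cell (3,5)
  next x-line at t=0.4659, next y-line at t=1.2364; Δt_x=1.0353, Δt_y=3.8637
    x: enter (2,5) at t=0.4659
    y: enter (2,4) at t=1.2364
    x: enter (1,4) at t=1.5012
    x: enter (0,4) at t=2.5364 ← occupied
  → r_2 = 2.5364
beam 3: φ=45°, α=285°
  dir = (cos 285°, sin 285°) = (0.2588, -0.9659); from cell (3,5)
  next x-line at t=2.1250, next y-line at t=0.3313; Δt_x=3.8637, Δt_y=1.0353
    y: enter (3,4) at t=0.3313
    y: enter (3,3) at t=1.3666
    x: enter (4,3) at t=2.1250
    y: enter (4,2) at t=2.4018
    y: enter (4,1) at t=3.4371
    y: enter (4,0) at t=4.4724 ← occupied
  → r_3 = 4.4724
beam 4: φ=90°, α=330°
  dir = (cos 330°, sin 330°) = (0.8660, -0.5000); from cell (3,5)
  next x-line at t=0.6351, next y-line at t=0.6400; Δt_x=1.1547, Δt_y=2.0000
    x: enter (4,5) at t=0.6351
    y: enter (4,4) at t=0.6400
    x: enter (5,4) at t=1.7898
    y: enter (5,3) at t=2.6400
    x: enter (6,3) at t=2.9445 ← occupied
  → r_4 = 2.9445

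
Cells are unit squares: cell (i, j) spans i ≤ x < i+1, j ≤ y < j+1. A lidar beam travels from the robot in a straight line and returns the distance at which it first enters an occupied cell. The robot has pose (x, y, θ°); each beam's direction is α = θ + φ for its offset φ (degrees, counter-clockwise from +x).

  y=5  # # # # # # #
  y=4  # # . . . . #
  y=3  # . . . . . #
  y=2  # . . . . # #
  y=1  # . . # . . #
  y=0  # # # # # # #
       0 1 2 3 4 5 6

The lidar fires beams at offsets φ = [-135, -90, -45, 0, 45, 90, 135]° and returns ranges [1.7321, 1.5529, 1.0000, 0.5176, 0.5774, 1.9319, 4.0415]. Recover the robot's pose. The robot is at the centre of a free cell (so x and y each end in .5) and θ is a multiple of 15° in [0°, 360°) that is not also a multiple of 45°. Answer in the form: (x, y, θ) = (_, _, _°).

(x, y, θ) = (4.5, 4.5, 75°)

Enumerate (i+0.5, j+0.5, θ) over the 17 free cells and 16 admissible headings. For each, cast all 7 beams and compare to the given ranges.
  (4.5, 4.5, 120°): beam 1 = 1.5529 ≠ 1.7321 ✗
  (2.5, 4.5, 75°): beam 1 = 2.8868 ≠ 1.7321 ✗
  (1.5, 3.5, 15°): beam 1 = 1.0000 ≠ 1.7321 ✗
  (4.5, 3.5, 150°): beam 1 = 1.5529 ≠ 1.7321 ✗
  (3.5, 4.5, 240°): beam 1 = 0.5176 ≠ 1.7321 ✗
  …
  (4.5, 4.5, 75°): r_1=1.7321, r_2=1.5529, r_3=1.0000, r_4=0.5176, r_5=0.5774, r_6=1.9319, r_7=4.0415 — all match ✓
No second candidate reproduces the full scan.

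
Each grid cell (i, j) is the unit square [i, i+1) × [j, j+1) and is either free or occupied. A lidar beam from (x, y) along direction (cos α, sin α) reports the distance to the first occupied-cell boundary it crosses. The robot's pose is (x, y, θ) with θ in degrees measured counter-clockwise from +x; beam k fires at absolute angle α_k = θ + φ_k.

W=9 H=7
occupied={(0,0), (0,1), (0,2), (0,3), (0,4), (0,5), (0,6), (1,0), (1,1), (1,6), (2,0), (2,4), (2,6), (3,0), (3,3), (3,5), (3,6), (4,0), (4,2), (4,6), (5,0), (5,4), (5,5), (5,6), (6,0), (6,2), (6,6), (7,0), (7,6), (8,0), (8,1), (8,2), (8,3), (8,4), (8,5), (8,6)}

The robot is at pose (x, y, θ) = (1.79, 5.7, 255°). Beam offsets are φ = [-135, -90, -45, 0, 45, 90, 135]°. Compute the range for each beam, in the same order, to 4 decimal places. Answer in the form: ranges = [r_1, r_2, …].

beam 1: φ=-135°, α=120°
  dir = (cos 120°, sin 120°) = (-0.5000, 0.8660); from cell (1,5)
  next x-line at t=1.5800, next y-line at t=0.3464; Δt_x=2.0000, Δt_y=1.1547
    y: enter (1,6) at t=0.3464 ← occupied
  → r_1 = 0.3464
beam 2: φ=-90°, α=165°
  dir = (cos 165°, sin 165°) = (-0.9659, 0.2588); from cell (1,5)
  next x-line at t=0.8179, next y-line at t=1.1591; Δt_x=1.0353, Δt_y=3.8637
    x: enter (0,5) at t=0.8179 ← occupied
  → r_2 = 0.8179
beam 3: φ=-45°, α=210°
  dir = (cos 210°, sin 210°) = (-0.8660, -0.5000); from cell (1,5)
  next x-line at t=0.9122, next y-line at t=1.4000; Δt_x=1.1547, Δt_y=2.0000
    x: enter (0,5) at t=0.9122 ← occupied
  → r_3 = 0.9122
beam 4: φ=0°, α=255°
  dir = (cos 255°, sin 255°) = (-0.2588, -0.9659); from cell (1,5)
  next x-line at t=3.0523, next y-line at t=0.7247; Δt_x=3.8637, Δt_y=1.0353
    y: enter (1,4) at t=0.7247
    y: enter (1,3) at t=1.7600
    y: enter (1,2) at t=2.7952
    x: enter (0,2) at t=3.0523 ← occupied
  → r_4 = 3.0523
beam 5: φ=45°, α=300°
  dir = (cos 300°, sin 300°) = (0.5000, -0.8660); from cell (1,5)
  next x-line at t=0.4200, next y-line at t=0.8083; Δt_x=2.0000, Δt_y=1.1547
    x: enter (2,5) at t=0.4200
    y: enter (2,4) at t=0.8083 ← occupied
  → r_5 = 0.8083
beam 6: φ=90°, α=345°
  dir = (cos 345°, sin 345°) = (0.9659, -0.2588); from cell (1,5)
  next x-line at t=0.2174, next y-line at t=2.7046; Δt_x=1.0353, Δt_y=3.8637
    x: enter (2,5) at t=0.2174
    x: enter (3,5) at t=1.2527 ← occupied
  → r_6 = 1.2527
beam 7: φ=135°, α=30°
  dir = (cos 30°, sin 30°) = (0.8660, 0.5000); from cell (1,5)
  next x-line at t=0.2425, next y-line at t=0.6000; Δt_x=1.1547, Δt_y=2.0000
    x: enter (2,5) at t=0.2425
    y: enter (2,6) at t=0.6000 ← occupied
  → r_7 = 0.6000

ranges = [0.3464, 0.8179, 0.9122, 3.0523, 0.8083, 1.2527, 0.6000]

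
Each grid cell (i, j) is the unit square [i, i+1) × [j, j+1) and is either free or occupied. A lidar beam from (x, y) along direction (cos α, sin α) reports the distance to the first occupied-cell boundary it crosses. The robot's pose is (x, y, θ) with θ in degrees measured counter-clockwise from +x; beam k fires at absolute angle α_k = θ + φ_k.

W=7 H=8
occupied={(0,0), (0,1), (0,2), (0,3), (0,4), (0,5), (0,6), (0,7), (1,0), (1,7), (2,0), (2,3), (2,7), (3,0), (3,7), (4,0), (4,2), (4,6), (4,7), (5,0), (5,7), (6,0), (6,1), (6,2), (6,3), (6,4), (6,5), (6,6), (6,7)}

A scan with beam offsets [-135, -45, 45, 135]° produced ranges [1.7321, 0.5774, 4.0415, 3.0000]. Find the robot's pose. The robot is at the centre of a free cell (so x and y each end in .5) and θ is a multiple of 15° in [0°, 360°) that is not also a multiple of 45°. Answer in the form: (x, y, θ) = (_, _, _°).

(x, y, θ) = (4.5, 5.5, 165°)

The pose lattice has 27·16 = 432 candidates. Test each by forward raycasting.
  (5.5, 1.5, 255°): beam 1 = 1.0000 ≠ 1.7321 ✗
  (1.5, 5.5, 75°): beam 2 = 2.8868 ≠ 0.5774 ✗
  (4.5, 3.5, 330°): beam 1 = 1.5529 ≠ 1.7321 ✗
  (2.5, 4.5, 150°): beam 1 = 3.6235 ≠ 1.7321 ✗
  …
  (4.5, 5.5, 165°): r_1=1.7321, r_2=0.5774, r_3=4.0415, r_4=3.0000 — all match ✓
No second candidate reproduces the full scan.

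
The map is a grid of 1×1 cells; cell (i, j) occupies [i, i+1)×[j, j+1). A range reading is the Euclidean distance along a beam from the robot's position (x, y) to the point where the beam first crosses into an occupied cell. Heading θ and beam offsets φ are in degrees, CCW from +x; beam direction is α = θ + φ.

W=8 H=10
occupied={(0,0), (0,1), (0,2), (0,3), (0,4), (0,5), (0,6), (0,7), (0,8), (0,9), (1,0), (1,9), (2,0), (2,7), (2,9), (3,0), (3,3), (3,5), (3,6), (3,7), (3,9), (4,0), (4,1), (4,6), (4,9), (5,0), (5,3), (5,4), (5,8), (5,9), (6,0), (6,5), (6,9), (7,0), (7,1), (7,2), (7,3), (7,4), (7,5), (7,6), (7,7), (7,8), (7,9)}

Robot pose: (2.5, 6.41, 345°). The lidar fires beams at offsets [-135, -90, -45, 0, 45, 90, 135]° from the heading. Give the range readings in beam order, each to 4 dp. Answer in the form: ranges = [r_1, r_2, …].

beam 1: φ=-135°, α=210°
  dir = (cos 210°, sin 210°) = (-0.8660, -0.5000); from cell (2,6)
  next x-line at t=0.5774, next y-line at t=0.8200; Δt_x=1.1547, Δt_y=2.0000
    x: enter (1,6) at t=0.5774
    y: enter (1,5) at t=0.8200
    x: enter (0,5) at t=1.7321 ← occupied
  → r_1 = 1.7321
beam 2: φ=-90°, α=255°
  dir = (cos 255°, sin 255°) = (-0.2588, -0.9659); from cell (2,6)
  next x-line at t=1.9319, next y-line at t=0.4245; Δt_x=3.8637, Δt_y=1.0353
    y: enter (2,5) at t=0.4245
    y: enter (2,4) at t=1.4597
    x: enter (1,4) at t=1.9319
    y: enter (1,3) at t=2.4950
    y: enter (1,2) at t=3.5303
    y: enter (1,1) at t=4.5656
    y: enter (1,0) at t=5.6008 ← occupied
  → r_2 = 5.6008
beam 3: φ=-45°, α=300°
  dir = (cos 300°, sin 300°) = (0.5000, -0.8660); from cell (2,6)
  next x-line at t=1.0000, next y-line at t=0.4734; Δt_x=2.0000, Δt_y=1.1547
    y: enter (2,5) at t=0.4734
    x: enter (3,5) at t=1.0000 ← occupied
  → r_3 = 1.0000
beam 4: φ=0°, α=345°
  dir = (cos 345°, sin 345°) = (0.9659, -0.2588); from cell (2,6)
  next x-line at t=0.5176, next y-line at t=1.5841; Δt_x=1.0353, Δt_y=3.8637
    x: enter (3,6) at t=0.5176 ← occupied
  → r_4 = 0.5176
beam 5: φ=45°, α=30°
  dir = (cos 30°, sin 30°) = (0.8660, 0.5000); from cell (2,6)
  next x-line at t=0.5774, next y-line at t=1.1800; Δt_x=1.1547, Δt_y=2.0000
    x: enter (3,6) at t=0.5774 ← occupied
  → r_5 = 0.5774
beam 6: φ=90°, α=75°
  dir = (cos 75°, sin 75°) = (0.2588, 0.9659); from cell (2,6)
  next x-line at t=1.9319, next y-line at t=0.6108; Δt_x=3.8637, Δt_y=1.0353
    y: enter (2,7) at t=0.6108 ← occupied
  → r_6 = 0.6108
beam 7: φ=135°, α=120°
  dir = (cos 120°, sin 120°) = (-0.5000, 0.8660); from cell (2,6)
  next x-line at t=1.0000, next y-line at t=0.6813; Δt_x=2.0000, Δt_y=1.1547
    y: enter (2,7) at t=0.6813 ← occupied
  → r_7 = 0.6813

ranges = [1.7321, 5.6008, 1.0000, 0.5176, 0.5774, 0.6108, 0.6813]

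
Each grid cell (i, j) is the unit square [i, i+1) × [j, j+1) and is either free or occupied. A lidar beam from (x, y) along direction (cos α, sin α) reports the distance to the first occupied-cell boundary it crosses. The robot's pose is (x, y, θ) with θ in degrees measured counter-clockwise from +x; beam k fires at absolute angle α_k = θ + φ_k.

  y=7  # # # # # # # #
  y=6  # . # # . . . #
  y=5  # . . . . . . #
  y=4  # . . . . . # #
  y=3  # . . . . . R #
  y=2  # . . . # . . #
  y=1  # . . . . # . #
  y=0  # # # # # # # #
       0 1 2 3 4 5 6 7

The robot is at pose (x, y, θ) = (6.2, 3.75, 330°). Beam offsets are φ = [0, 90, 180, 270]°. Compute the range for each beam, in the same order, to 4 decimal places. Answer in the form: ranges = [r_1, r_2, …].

ranges = [0.9238, 0.2887, 4.5000, 2.0207]

beam 1: φ=0°, α=330°
  dir = (cos 330°, sin 330°) = (0.8660, -0.5000); from cell (6,3)
  next x-line at t=0.9238, next y-line at t=1.5000; Δt_x=1.1547, Δt_y=2.0000
    x: enter (7,3) at t=0.9238 ← occupied
  → r_1 = 0.9238
beam 2: φ=90°, α=60°
  dir = (cos 60°, sin 60°) = (0.5000, 0.8660); from cell (6,3)
  next x-line at t=1.6000, next y-line at t=0.2887; Δt_x=2.0000, Δt_y=1.1547
    y: enter (6,4) at t=0.2887 ← occupied
  → r_2 = 0.2887
beam 3: φ=180°, α=150°
  dir = (cos 150°, sin 150°) = (-0.8660, 0.5000); from cell (6,3)
  next x-line at t=0.2309, next y-line at t=0.5000; Δt_x=1.1547, Δt_y=2.0000
    x: enter (5,3) at t=0.2309
    y: enter (5,4) at t=0.5000
    x: enter (4,4) at t=1.3856
    y: enter (4,5) at t=2.5000
    x: enter (3,5) at t=2.5403
    x: enter (2,5) at t=3.6950
    y: enter (2,6) at t=4.5000 ← occupied
  → r_3 = 4.5000
beam 4: φ=270°, α=240°
  dir = (cos 240°, sin 240°) = (-0.5000, -0.8660); from cell (6,3)
  next x-line at t=0.4000, next y-line at t=0.8660; Δt_x=2.0000, Δt_y=1.1547
    x: enter (5,3) at t=0.4000
    y: enter (5,2) at t=0.8660
    y: enter (5,1) at t=2.0207 ← occupied
  → r_4 = 2.0207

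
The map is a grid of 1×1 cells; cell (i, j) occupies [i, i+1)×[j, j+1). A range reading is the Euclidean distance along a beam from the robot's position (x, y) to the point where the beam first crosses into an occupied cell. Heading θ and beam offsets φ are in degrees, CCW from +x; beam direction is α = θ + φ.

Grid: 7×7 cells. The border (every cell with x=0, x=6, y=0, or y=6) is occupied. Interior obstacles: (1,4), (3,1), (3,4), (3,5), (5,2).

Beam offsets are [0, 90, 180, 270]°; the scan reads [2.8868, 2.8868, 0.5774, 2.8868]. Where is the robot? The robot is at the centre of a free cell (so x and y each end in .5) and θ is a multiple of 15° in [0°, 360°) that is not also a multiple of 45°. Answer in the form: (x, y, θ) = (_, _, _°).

(x, y, θ) = (3.5, 3.5, 300°)

Candidates: 20 free-cell centres × 16 headings = 320 poses. Raycast each; keep the one whose scan matches to 4 dp.
  (4.5, 3.5, 165°): beam 1 = 2.5882 ≠ 2.8868 ✗
  (1.5, 1.5, 75°): beam 1 = 4.6587 ≠ 2.8868 ✗
  (4.5, 5.5, 15°): beam 1 = 1.5529 ≠ 2.8868 ✗
  …
  (3.5, 3.5, 300°): r_1=2.8868, r_2=2.8868, r_3=0.5774, r_4=2.8868 — all match ✓
No second candidate reproduces the full scan.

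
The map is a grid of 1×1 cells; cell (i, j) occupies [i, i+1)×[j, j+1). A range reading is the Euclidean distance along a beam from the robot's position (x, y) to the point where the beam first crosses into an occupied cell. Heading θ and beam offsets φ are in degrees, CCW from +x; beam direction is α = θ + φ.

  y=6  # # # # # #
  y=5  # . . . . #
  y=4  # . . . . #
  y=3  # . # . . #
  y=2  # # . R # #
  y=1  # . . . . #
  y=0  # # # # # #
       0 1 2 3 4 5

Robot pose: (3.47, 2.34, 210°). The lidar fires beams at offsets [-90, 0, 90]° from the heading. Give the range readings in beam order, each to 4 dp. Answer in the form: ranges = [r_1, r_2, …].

ranges = [0.9400, 2.6800, 1.5473]

beam 1: φ=-90°, α=120°
  d=(-0.5000,0.8660)  start (3,2)  tX=0.9400 tY=0.7621  stride 1/|dx|=2.0000 1/|dy|=1.1547
    cross y-line → (3,3), t=0.7621
    cross x-line → (2,3), t=0.9400 (wall)
  → r_1 = 0.9400
beam 2: φ=0°, α=210°
  d=(-0.8660,-0.5000)  start (3,2)  tX=0.5427 tY=0.6800  stride 1/|dx|=1.1547 1/|dy|=2.0000
    cross x-line → (2,2), t=0.5427
    cross y-line → (2,1), t=0.6800
    cross x-line → (1,1), t=1.6974
    cross y-line → (1,0), t=2.6800 (wall)
  → r_2 = 2.6800
beam 3: φ=90°, α=300°
  d=(0.5000,-0.8660)  start (3,2)  tX=1.0600 tY=0.3926  stride 1/|dx|=2.0000 1/|dy|=1.1547
    cross y-line → (3,1), t=0.3926
    cross x-line → (4,1), t=1.0600
    cross y-line → (4,0), t=1.5473 (wall)
  → r_3 = 1.5473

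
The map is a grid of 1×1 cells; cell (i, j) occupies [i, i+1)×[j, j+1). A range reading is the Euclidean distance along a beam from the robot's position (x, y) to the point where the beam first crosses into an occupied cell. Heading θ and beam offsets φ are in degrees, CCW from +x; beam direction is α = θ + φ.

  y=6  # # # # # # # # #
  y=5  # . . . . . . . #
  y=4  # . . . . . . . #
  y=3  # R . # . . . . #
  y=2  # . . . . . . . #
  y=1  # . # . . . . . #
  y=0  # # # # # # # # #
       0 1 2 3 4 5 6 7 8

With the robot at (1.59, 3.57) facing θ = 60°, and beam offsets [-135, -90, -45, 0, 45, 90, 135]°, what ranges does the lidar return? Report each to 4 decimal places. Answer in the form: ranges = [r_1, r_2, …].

ranges = [1.6254, 5.1400, 1.4597, 2.8059, 2.2796, 0.6813, 0.6108]

beam 1: φ=-135°, α=285°
  d=(0.2588,-0.9659)  start (1,3)  tX=1.5841 tY=0.5901  stride 1/|dx|=3.8637 1/|dy|=1.0353
    cross y-line → (1,2), t=0.5901
    cross x-line → (2,2), t=1.5841
    cross y-line → (2,1), t=1.6254 (wall)
  → r_1 = 1.6254
beam 2: φ=-90°, α=330°
  d=(0.8660,-0.5000)  start (1,3)  tX=0.4734 tY=1.1400  stride 1/|dx|=1.1547 1/|dy|=2.0000
    cross x-line → (2,3), t=0.4734
    cross y-line → (2,2), t=1.1400
    cross x-line → (3,2), t=1.6281
    cross x-line → (4,2), t=2.7828
    cross y-line → (4,1), t=3.1400
    cross x-line → (5,1), t=3.9375
    cross x-line → (6,1), t=5.0922
    cross y-line → (6,0), t=5.1400 (wall)
  → r_2 = 5.1400
beam 3: φ=-45°, α=15°
  d=(0.9659,0.2588)  start (1,3)  tX=0.4245 tY=1.6614  stride 1/|dx|=1.0353 1/|dy|=3.8637
    cross x-line → (2,3), t=0.4245
    cross x-line → (3,3), t=1.4597 (wall)
  → r_3 = 1.4597
beam 4: φ=0°, α=60°
  d=(0.5000,0.8660)  start (1,3)  tX=0.8200 tY=0.4965  stride 1/|dx|=2.0000 1/|dy|=1.1547
    cross y-line → (1,4), t=0.4965
    cross x-line → (2,4), t=0.8200
    cross y-line → (2,5), t=1.6512
    cross y-line → (2,6), t=2.8059 (wall)
  → r_4 = 2.8059
beam 5: φ=45°, α=105°
  d=(-0.2588,0.9659)  start (1,3)  tX=2.2796 tY=0.4452  stride 1/|dx|=3.8637 1/|dy|=1.0353
    cross y-line → (1,4), t=0.4452
    cross y-line → (1,5), t=1.4804
    cross x-line → (0,5), t=2.2796 (wall)
  → r_5 = 2.2796
beam 6: φ=90°, α=150°
  d=(-0.8660,0.5000)  start (1,3)  tX=0.6813 tY=0.8600  stride 1/|dx|=1.1547 1/|dy|=2.0000
    cross x-line → (0,3), t=0.6813 (wall)
  → r_6 = 0.6813
beam 7: φ=135°, α=195°
  d=(-0.9659,-0.2588)  start (1,3)  tX=0.6108 tY=2.2023  stride 1/|dx|=1.0353 1/|dy|=3.8637
    cross x-line → (0,3), t=0.6108 (wall)
  → r_7 = 0.6108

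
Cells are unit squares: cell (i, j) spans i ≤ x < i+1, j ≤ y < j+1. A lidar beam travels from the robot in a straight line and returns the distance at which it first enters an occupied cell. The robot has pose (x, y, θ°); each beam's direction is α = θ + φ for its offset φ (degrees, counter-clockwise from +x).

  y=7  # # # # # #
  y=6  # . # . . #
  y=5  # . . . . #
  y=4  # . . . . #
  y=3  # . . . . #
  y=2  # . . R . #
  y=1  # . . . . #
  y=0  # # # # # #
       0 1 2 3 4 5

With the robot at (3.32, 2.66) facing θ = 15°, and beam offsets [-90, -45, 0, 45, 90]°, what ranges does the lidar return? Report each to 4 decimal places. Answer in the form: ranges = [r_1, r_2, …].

beam 1: φ=-90°, α=285°
  cosα=0.2588 sinα=-0.9659 | (3,2) | tMaxX 2.6273 tMaxY 0.6833 | tΔX 3.8637 tΔY 1.0353
    t=0.6833 [y] (3,1)
    t=1.7186 [y] (3,0) — stop
  → r_1 = 1.7186
beam 2: φ=-45°, α=330°
  cosα=0.8660 sinα=-0.5000 | (3,2) | tMaxX 0.7852 tMaxY 1.3200 | tΔX 1.1547 tΔY 2.0000
    t=0.7852 [x] (4,2)
    t=1.3200 [y] (4,1)
    t=1.9399 [x] (5,1) — stop
  → r_2 = 1.9399
beam 3: φ=0°, α=15°
  cosα=0.9659 sinα=0.2588 | (3,2) | tMaxX 0.7040 tMaxY 1.3137 | tΔX 1.0353 tΔY 3.8637
    t=0.7040 [x] (4,2)
    t=1.3137 [y] (4,3)
    t=1.7393 [x] (5,3) — stop
  → r_3 = 1.7393
beam 4: φ=45°, α=60°
  cosα=0.5000 sinα=0.8660 | (3,2) | tMaxX 1.3600 tMaxY 0.3926 | tΔX 2.0000 tΔY 1.1547
    t=0.3926 [y] (3,3)
    t=1.3600 [x] (4,3)
    t=1.5473 [y] (4,4)
    t=2.7020 [y] (4,5)
    t=3.3600 [x] (5,5) — stop
  → r_4 = 3.3600
beam 5: φ=90°, α=105°
  cosα=-0.2588 sinα=0.9659 | (3,2) | tMaxX 1.2364 tMaxY 0.3520 | tΔX 3.8637 tΔY 1.0353
    t=0.3520 [y] (3,3)
    t=1.2364 [x] (2,3)
    t=1.3873 [y] (2,4)
    t=2.4225 [y] (2,5)
    t=3.4578 [y] (2,6) — stop
  → r_5 = 3.4578

ranges = [1.7186, 1.9399, 1.7393, 3.3600, 3.4578]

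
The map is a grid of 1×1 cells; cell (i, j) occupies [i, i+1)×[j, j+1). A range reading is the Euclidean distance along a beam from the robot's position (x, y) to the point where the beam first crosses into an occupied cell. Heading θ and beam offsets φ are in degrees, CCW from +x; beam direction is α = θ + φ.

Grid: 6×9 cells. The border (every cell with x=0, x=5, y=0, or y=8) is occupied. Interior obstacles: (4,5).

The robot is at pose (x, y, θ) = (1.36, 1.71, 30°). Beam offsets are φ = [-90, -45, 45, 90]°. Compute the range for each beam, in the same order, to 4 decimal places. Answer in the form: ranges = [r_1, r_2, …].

beam 1: φ=-90°, α=300°
  d=(0.5000,-0.8660)  start (1,1)  tX=1.2800 tY=0.8198  stride 1/|dx|=2.0000 1/|dy|=1.1547
    cross y-line → (1,0), t=0.8198 (wall)
  → r_1 = 0.8198
beam 2: φ=-45°, α=345°
  d=(0.9659,-0.2588)  start (1,1)  tX=0.6626 tY=2.7432  stride 1/|dx|=1.0353 1/|dy|=3.8637
    cross x-line → (2,1), t=0.6626
    cross x-line → (3,1), t=1.6979
    cross x-line → (4,1), t=2.7331
    cross y-line → (4,0), t=2.7432 (wall)
  → r_2 = 2.7432
beam 3: φ=45°, α=75°
  d=(0.2588,0.9659)  start (1,1)  tX=2.4728 tY=0.3002  stride 1/|dx|=3.8637 1/|dy|=1.0353
    cross y-line → (1,2), t=0.3002
    cross y-line → (1,3), t=1.3355
    cross y-line → (1,4), t=2.3708
    cross x-line → (2,4), t=2.4728
    cross y-line → (2,5), t=3.4061
    cross y-line → (2,6), t=4.4413
    cross y-line → (2,7), t=5.4766
    cross x-line → (3,7), t=6.3365
    cross y-line → (3,8), t=6.5119 (wall)
  → r_3 = 6.5119
beam 4: φ=90°, α=120°
  d=(-0.5000,0.8660)  start (1,1)  tX=0.7200 tY=0.3349  stride 1/|dx|=2.0000 1/|dy|=1.1547
    cross y-line → (1,2), t=0.3349
    cross x-line → (0,2), t=0.7200 (wall)
  → r_4 = 0.7200

ranges = [0.8198, 2.7432, 6.5119, 0.7200]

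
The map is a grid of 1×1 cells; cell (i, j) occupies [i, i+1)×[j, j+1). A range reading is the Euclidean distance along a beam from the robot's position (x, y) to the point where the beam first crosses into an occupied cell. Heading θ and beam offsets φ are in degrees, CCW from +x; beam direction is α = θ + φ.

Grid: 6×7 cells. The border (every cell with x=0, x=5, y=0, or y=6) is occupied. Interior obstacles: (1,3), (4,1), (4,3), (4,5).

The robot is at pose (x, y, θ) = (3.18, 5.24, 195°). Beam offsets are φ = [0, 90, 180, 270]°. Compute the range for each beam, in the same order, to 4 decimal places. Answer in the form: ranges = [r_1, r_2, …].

ranges = [2.2569, 3.3543, 0.8489, 0.7868]

beam 1: φ=0°, α=195°
  d=(-0.9659,-0.2588)  start (3,5)  tX=0.1863 tY=0.9273  stride 1/|dx|=1.0353 1/|dy|=3.8637
    cross x-line → (2,5), t=0.1863
    cross y-line → (2,4), t=0.9273
    cross x-line → (1,4), t=1.2216
    cross x-line → (0,4), t=2.2569 (wall)
  → r_1 = 2.2569
beam 2: φ=90°, α=285°
  d=(0.2588,-0.9659)  start (3,5)  tX=3.1682 tY=0.2485  stride 1/|dx|=3.8637 1/|dy|=1.0353
    cross y-line → (3,4), t=0.2485
    cross y-line → (3,3), t=1.2837
    cross y-line → (3,2), t=2.3190
    cross x-line → (4,2), t=3.1682
    cross y-line → (4,1), t=3.3543 (wall)
  → r_2 = 3.3543
beam 3: φ=180°, α=15°
  d=(0.9659,0.2588)  start (3,5)  tX=0.8489 tY=2.9364  stride 1/|dx|=1.0353 1/|dy|=3.8637
    cross x-line → (4,5), t=0.8489 (wall)
  → r_3 = 0.8489
beam 4: φ=270°, α=105°
  d=(-0.2588,0.9659)  start (3,5)  tX=0.6955 tY=0.7868  stride 1/|dx|=3.8637 1/|dy|=1.0353
    cross x-line → (2,5), t=0.6955
    cross y-line → (2,6), t=0.7868 (wall)
  → r_4 = 0.7868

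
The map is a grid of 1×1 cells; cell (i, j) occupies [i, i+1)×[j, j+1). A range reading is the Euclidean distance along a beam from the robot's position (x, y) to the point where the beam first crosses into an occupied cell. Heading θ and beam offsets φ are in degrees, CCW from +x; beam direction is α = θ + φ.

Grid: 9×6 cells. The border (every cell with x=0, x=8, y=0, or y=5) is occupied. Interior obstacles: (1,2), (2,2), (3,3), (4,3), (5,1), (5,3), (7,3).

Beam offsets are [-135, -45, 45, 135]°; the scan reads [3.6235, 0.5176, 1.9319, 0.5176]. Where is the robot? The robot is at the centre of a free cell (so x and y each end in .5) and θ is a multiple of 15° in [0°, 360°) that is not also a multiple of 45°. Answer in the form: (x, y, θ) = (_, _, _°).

(x, y, θ) = (4.5, 4.5, 330°)

The pose lattice has 21·16 = 336 candidates. Test each by forward raycasting.
  (3.5, 4.5, 345°): beam 1 = 2.8868 ≠ 3.6235 ✗
  (6.5, 1.5, 105°): beam 1 = 1.0000 ≠ 3.6235 ✗
  (2.5, 4.5, 165°): beam 1 = 1.0000 ≠ 3.6235 ✗
  (2.5, 1.5, 105°): beam 1 = 1.0000 ≠ 3.6235 ✗
  …
  (4.5, 4.5, 330°): r_1=3.6235, r_2=0.5176, r_3=1.9319, r_4=0.5176 — all match ✓
Only this pose fits every beam.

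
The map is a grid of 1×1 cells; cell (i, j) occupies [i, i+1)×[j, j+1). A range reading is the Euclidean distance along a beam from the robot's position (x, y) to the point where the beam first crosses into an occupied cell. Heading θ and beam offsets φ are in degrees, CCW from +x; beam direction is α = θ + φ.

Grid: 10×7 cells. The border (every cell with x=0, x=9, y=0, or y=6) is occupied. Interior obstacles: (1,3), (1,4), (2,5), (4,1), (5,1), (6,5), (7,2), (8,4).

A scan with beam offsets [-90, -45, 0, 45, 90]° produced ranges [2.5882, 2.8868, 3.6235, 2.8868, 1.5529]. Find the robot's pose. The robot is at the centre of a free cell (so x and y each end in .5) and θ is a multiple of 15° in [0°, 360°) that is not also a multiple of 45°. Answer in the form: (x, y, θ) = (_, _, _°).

The pose lattice has 32·16 = 512 candidates. Test each by forward raycasting.
  (6.5, 3.5, 75°): beam 2 = 1.7321 ≠ 2.8868 ✗
  (5.5, 5.5, 75°): beam 1 = 0.5176 ≠ 2.5882 ✗
  (8.5, 3.5, 210°): beam 1 = 0.5774 ≠ 2.5882 ✗
  …
  (4.5, 3.5, 195°): r_1=2.5882, r_2=2.8868, r_3=3.6235, r_4=2.8868, r_5=1.5529 — all match ✓
No second candidate reproduces the full scan.

(x, y, θ) = (4.5, 3.5, 195°)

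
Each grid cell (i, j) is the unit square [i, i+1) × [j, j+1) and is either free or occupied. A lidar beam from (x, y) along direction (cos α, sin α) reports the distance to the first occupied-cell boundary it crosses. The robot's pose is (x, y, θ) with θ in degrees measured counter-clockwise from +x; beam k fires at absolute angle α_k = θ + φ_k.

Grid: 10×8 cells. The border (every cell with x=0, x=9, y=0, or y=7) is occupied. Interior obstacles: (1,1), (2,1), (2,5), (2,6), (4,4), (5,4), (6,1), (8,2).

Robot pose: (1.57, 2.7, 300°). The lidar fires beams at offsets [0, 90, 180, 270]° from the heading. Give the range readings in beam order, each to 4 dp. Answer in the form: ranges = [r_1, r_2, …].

ranges = [0.8083, 2.8059, 1.1400, 0.6582]

beam 1: φ=0°, α=300°
  cosα=0.5000 sinα=-0.8660 | (1,2) | tMaxX 0.8600 tMaxY 0.8083 | tΔX 2.0000 tΔY 1.1547
    t=0.8083 [y] (1,1) — stop
  → r_1 = 0.8083
beam 2: φ=90°, α=30°
  cosα=0.8660 sinα=0.5000 | (1,2) | tMaxX 0.4965 tMaxY 0.6000 | tΔX 1.1547 tΔY 2.0000
    t=0.4965 [x] (2,2)
    t=0.6000 [y] (2,3)
    t=1.6512 [x] (3,3)
    t=2.6000 [y] (3,4)
    t=2.8059 [x] (4,4) — stop
  → r_2 = 2.8059
beam 3: φ=180°, α=120°
  cosα=-0.5000 sinα=0.8660 | (1,2) | tMaxX 1.1400 tMaxY 0.3464 | tΔX 2.0000 tΔY 1.1547
    t=0.3464 [y] (1,3)
    t=1.1400 [x] (0,3) — stop
  → r_3 = 1.1400
beam 4: φ=270°, α=210°
  cosα=-0.8660 sinα=-0.5000 | (1,2) | tMaxX 0.6582 tMaxY 1.4000 | tΔX 1.1547 tΔY 2.0000
    t=0.6582 [x] (0,2) — stop
  → r_4 = 0.6582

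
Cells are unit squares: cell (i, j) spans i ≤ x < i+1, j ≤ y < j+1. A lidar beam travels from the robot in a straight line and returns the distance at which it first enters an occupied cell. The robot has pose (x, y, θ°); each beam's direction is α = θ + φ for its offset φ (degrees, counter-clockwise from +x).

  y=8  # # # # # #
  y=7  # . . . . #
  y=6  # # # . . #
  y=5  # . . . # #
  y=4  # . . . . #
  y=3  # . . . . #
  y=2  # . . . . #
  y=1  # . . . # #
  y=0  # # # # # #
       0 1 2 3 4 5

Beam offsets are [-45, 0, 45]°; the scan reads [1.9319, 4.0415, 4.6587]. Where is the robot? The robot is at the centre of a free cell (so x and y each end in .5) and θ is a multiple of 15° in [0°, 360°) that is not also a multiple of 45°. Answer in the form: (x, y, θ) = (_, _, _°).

Candidates: 24 free-cell centres × 16 headings = 384 poses. Raycast each; keep the one whose scan matches to 4 dp.
  (4.5, 3.5, 120°): beam 1 = 1.5529 ≠ 1.9319 ✗
  (1.5, 1.5, 60°): beam 1 = 3.6235 ≠ 1.9319 ✗
  (4.5, 4.5, 60°): beam 1 = 0.5176 ≠ 1.9319 ✗
  …
  (1.5, 1.5, 30°): r_1=1.9319, r_2=4.0415, r_3=4.6587 — all match ✓
No second candidate reproduces the full scan.

(x, y, θ) = (1.5, 1.5, 30°)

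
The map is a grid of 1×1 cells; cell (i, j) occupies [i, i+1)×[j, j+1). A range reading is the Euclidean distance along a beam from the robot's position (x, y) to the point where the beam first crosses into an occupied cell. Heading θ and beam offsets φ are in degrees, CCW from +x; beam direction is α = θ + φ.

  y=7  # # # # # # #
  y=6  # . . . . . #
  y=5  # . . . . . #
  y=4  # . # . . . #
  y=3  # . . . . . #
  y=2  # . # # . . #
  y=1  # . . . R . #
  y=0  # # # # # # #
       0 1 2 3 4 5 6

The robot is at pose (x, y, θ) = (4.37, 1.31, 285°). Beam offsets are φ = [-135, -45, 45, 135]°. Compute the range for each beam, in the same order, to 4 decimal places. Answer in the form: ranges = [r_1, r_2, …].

beam 1: φ=-135°, α=150°
  cosα=-0.8660 sinα=0.5000 | (4,1) | tMaxX 0.4272 tMaxY 1.3800 | tΔX 1.1547 tΔY 2.0000
    t=0.4272 [x] (3,1)
    t=1.3800 [y] (3,2) — stop
  → r_1 = 1.3800
beam 2: φ=-45°, α=240°
  cosα=-0.5000 sinα=-0.8660 | (4,1) | tMaxX 0.7400 tMaxY 0.3580 | tΔX 2.0000 tΔY 1.1547
    t=0.3580 [y] (4,0) — stop
  → r_2 = 0.3580
beam 3: φ=45°, α=330°
  cosα=0.8660 sinα=-0.5000 | (4,1) | tMaxX 0.7275 tMaxY 0.6200 | tΔX 1.1547 tΔY 2.0000
    t=0.6200 [y] (4,0) — stop
  → r_3 = 0.6200
beam 4: φ=135°, α=60°
  cosα=0.5000 sinα=0.8660 | (4,1) | tMaxX 1.2600 tMaxY 0.7967 | tΔX 2.0000 tΔY 1.1547
    t=0.7967 [y] (4,2)
    t=1.2600 [x] (5,2)
    t=1.9514 [y] (5,3)
    t=3.1061 [y] (5,4)
    t=3.2600 [x] (6,4) — stop
  → r_4 = 3.2600

ranges = [1.3800, 0.3580, 0.6200, 3.2600]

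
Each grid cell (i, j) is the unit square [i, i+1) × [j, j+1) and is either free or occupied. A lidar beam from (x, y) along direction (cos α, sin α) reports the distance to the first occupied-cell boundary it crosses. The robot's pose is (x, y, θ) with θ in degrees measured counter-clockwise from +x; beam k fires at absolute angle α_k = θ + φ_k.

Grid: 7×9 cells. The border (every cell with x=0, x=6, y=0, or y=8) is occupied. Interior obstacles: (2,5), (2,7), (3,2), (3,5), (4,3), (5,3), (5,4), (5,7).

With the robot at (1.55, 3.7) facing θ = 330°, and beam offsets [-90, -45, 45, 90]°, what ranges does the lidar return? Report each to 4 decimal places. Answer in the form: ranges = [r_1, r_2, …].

ranges = [1.1000, 2.7952, 3.5717, 1.5011]

beam 1: φ=-90°, α=240°
  d=(-0.5000,-0.8660)  start (1,3)  tX=1.1000 tY=0.8083  stride 1/|dx|=2.0000 1/|dy|=1.1547
    cross y-line → (1,2), t=0.8083
    cross x-line → (0,2), t=1.1000 (wall)
  → r_1 = 1.1000
beam 2: φ=-45°, α=285°
  d=(0.2588,-0.9659)  start (1,3)  tX=1.7387 tY=0.7247  stride 1/|dx|=3.8637 1/|dy|=1.0353
    cross y-line → (1,2), t=0.7247
    cross x-line → (2,2), t=1.7387
    cross y-line → (2,1), t=1.7600
    cross y-line → (2,0), t=2.7952 (wall)
  → r_2 = 2.7952
beam 3: φ=45°, α=15°
  d=(0.9659,0.2588)  start (1,3)  tX=0.4659 tY=1.1591  stride 1/|dx|=1.0353 1/|dy|=3.8637
    cross x-line → (2,3), t=0.4659
    cross y-line → (2,4), t=1.1591
    cross x-line → (3,4), t=1.5012
    cross x-line → (4,4), t=2.5364
    cross x-line → (5,4), t=3.5717 (wall)
  → r_3 = 3.5717
beam 4: φ=90°, α=60°
  d=(0.5000,0.8660)  start (1,3)  tX=0.9000 tY=0.3464  stride 1/|dx|=2.0000 1/|dy|=1.1547
    cross y-line → (1,4), t=0.3464
    cross x-line → (2,4), t=0.9000
    cross y-line → (2,5), t=1.5011 (wall)
  → r_4 = 1.5011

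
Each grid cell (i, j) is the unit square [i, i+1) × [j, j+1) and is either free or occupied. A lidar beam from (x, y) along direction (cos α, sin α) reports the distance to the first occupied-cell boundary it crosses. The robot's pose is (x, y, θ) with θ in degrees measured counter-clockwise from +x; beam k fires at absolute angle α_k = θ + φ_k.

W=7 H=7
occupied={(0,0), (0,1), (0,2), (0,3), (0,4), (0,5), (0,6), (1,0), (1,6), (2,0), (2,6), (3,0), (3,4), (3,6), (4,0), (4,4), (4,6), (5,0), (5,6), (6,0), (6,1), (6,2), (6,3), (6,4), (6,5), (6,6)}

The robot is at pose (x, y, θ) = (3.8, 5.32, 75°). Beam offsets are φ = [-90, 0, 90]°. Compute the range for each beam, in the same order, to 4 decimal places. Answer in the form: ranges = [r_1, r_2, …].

beam 1: φ=-90°, α=345°
  direction (0.9659, -0.2588); cell (3,5); t to first gridline: x 0.2071, y 1.2364 (then +1.0353 / +3.8637)
    (4,5) via x @ 0.2071
    (4,4) via y @ 1.2364  # hit
  → r_1 = 1.2364
beam 2: φ=0°, α=75°
  direction (0.2588, 0.9659); cell (3,5); t to first gridline: x 0.7727, y 0.7040 (then +3.8637 / +1.0353)
    (3,6) via y @ 0.7040  # hit
  → r_2 = 0.7040
beam 3: φ=90°, α=165°
  direction (-0.9659, 0.2588); cell (3,5); t to first gridline: x 0.8282, y 2.6273 (then +1.0353 / +3.8637)
    (2,5) via x @ 0.8282
    (1,5) via x @ 1.8635
    (1,6) via y @ 2.6273  # hit
  → r_3 = 2.6273

ranges = [1.2364, 0.7040, 2.6273]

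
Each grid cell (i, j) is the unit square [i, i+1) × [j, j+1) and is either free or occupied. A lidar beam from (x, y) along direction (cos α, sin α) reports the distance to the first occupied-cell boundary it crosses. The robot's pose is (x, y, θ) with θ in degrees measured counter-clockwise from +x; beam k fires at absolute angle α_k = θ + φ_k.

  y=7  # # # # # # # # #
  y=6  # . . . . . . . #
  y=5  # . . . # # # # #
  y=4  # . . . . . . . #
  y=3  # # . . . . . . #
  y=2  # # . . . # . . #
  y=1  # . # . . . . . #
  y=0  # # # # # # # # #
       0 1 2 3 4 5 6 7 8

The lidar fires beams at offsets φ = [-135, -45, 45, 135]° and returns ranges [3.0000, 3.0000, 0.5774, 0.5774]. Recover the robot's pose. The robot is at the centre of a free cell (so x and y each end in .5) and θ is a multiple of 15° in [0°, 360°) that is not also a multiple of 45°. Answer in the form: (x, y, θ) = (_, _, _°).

(x, y, θ) = (2.5, 2.5, 105°)

The pose lattice has 34·16 = 544 candidates. Test each by forward raycasting.
  (1.5, 5.5, 75°): beam 1 = 5.1962 ≠ 3.0000 ✗
  (1.5, 6.5, 120°): beam 1 = 2.5882 ≠ 3.0000 ✗
  (1.5, 4.5, 210°): beam 1 = 2.5882 ≠ 3.0000 ✗
  (6.5, 1.5, 150°): beam 1 = 1.5529 ≠ 3.0000 ✗
  …
  (2.5, 2.5, 105°): r_1=3.0000, r_2=3.0000, r_3=0.5774, r_4=0.5774 — all match ✓
Only this pose fits every beam.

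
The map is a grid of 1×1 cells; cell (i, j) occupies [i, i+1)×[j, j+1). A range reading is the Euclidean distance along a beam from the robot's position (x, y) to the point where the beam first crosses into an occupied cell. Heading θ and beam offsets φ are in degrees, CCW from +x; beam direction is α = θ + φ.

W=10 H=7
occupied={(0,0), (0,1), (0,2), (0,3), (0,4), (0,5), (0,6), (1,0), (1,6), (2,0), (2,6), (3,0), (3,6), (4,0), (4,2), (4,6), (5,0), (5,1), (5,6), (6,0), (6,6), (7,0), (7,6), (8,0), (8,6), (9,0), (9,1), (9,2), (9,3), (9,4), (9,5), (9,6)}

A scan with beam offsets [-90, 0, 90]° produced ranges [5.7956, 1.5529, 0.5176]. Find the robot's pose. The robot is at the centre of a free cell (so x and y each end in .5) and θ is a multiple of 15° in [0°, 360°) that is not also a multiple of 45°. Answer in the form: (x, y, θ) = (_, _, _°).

Enumerate (i+0.5, j+0.5, θ) over the 38 free cells and 16 admissible headings. For each, cast all 3 beams and compare to the given ranges.
  (8.5, 2.5, 255°): beam 1 = 7.7646 ≠ 5.7956 ✗
  (3.5, 3.5, 240°): beam 1 = 2.8868 ≠ 5.7956 ✗
  (3.5, 4.5, 165°): beam 1 = 1.5529 ≠ 5.7956 ✗
  (5.5, 5.5, 120°): beam 1 = 1.0000 ≠ 5.7956 ✗
  …
  (1.5, 4.5, 105°): r_1=5.7956, r_2=1.5529, r_3=0.5176 — all match ✓
Unique over the lattice → pose = (1.5, 4.5, 105°).

(x, y, θ) = (1.5, 4.5, 105°)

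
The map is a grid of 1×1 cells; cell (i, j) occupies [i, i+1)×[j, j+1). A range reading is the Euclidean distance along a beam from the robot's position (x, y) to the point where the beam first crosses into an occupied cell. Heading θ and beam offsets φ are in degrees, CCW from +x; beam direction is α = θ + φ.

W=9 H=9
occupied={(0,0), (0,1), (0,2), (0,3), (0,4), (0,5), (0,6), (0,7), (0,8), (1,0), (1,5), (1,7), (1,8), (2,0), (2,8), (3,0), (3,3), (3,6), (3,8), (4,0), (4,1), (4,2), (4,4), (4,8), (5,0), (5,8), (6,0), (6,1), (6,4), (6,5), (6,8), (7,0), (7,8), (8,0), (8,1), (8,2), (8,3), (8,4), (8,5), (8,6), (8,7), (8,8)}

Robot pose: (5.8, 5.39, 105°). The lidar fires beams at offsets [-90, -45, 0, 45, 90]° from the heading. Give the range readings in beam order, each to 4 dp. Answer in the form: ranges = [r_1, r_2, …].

ranges = [0.2071, 0.4000, 2.7021, 2.0785, 1.5068]

beam 1: φ=-90°, α=15°
  d=(0.9659,0.2588)  start (5,5)  tX=0.2071 tY=2.3569  stride 1/|dx|=1.0353 1/|dy|=3.8637
    cross x-line → (6,5), t=0.2071 (wall)
  → r_1 = 0.2071
beam 2: φ=-45°, α=60°
  d=(0.5000,0.8660)  start (5,5)  tX=0.4000 tY=0.7044  stride 1/|dx|=2.0000 1/|dy|=1.1547
    cross x-line → (6,5), t=0.4000 (wall)
  → r_2 = 0.4000
beam 3: φ=0°, α=105°
  d=(-0.2588,0.9659)  start (5,5)  tX=3.0910 tY=0.6315  stride 1/|dx|=3.8637 1/|dy|=1.0353
    cross y-line → (5,6), t=0.6315
    cross y-line → (5,7), t=1.6668
    cross y-line → (5,8), t=2.7021 (wall)
  → r_3 = 2.7021
beam 4: φ=45°, α=150°
  d=(-0.8660,0.5000)  start (5,5)  tX=0.9238 tY=1.2200  stride 1/|dx|=1.1547 1/|dy|=2.0000
    cross x-line → (4,5), t=0.9238
    cross y-line → (4,6), t=1.2200
    cross x-line → (3,6), t=2.0785 (wall)
  → r_4 = 2.0785
beam 5: φ=90°, α=195°
  d=(-0.9659,-0.2588)  start (5,5)  tX=0.8282 tY=1.5068  stride 1/|dx|=1.0353 1/|dy|=3.8637
    cross x-line → (4,5), t=0.8282
    cross y-line → (4,4), t=1.5068 (wall)
  → r_5 = 1.5068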